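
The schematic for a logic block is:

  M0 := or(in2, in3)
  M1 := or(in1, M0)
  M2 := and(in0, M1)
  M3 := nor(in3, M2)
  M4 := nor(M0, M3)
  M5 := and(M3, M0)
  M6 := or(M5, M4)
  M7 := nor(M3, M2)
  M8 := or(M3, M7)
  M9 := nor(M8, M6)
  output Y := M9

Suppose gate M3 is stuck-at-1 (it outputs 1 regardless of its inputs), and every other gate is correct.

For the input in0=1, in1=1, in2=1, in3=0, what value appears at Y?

0

Propagate with M3 forced: M0=1, M1=1, M2=1, M3=1 [stuck-at-1], M4=0, M5=1, M6=1, M7=0, M8=1, M9=0.
So Y = 0. (Without the fault it would be 1.)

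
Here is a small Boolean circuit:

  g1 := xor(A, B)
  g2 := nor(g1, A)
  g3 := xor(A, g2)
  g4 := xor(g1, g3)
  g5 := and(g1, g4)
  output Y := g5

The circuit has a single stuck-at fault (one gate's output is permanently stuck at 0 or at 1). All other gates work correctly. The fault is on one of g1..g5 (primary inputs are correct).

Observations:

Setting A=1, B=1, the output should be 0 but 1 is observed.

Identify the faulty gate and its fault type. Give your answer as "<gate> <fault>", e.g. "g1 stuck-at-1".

Fault-free values for test 1 (A=1, B=1): g1=0, g2=0, g3=1, g4=1, g5=0, giving Y=0. Observed 1.
Test 1: faults giving observed 1 are {g5 stuck-at-1}.
Only g5 stuck-at-1 is consistent with every test.

g5 stuck-at-1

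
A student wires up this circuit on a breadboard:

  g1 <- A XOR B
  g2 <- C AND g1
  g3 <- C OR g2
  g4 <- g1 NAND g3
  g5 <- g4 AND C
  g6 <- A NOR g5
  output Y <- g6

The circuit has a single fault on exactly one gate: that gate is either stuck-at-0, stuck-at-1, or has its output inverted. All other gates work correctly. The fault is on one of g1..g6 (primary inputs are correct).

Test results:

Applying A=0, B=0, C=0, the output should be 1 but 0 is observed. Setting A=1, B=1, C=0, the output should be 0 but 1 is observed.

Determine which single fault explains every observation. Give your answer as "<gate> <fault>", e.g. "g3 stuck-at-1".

g6 inverted output

Fault-free values for test 1 (A=0, B=0, C=0): g1=0, g2=0, g3=0, g4=1, g5=0, g6=1, giving Y=1. Observed 0.
Test 1: faults giving observed 0 are {g5 stuck-at-1, g5 inverted output, g6 stuck-at-0, g6 inverted output}.
Test 2 (A=1, B=1, C=0): fault-free g1=0, g2=0, g3=0, g4=1, g5=0, g6=0 → 0; observed 1. Eliminates g5 stuck-at-1, g5 inverted output, g6 stuck-at-0.
Only g6 inverted output is consistent with every test.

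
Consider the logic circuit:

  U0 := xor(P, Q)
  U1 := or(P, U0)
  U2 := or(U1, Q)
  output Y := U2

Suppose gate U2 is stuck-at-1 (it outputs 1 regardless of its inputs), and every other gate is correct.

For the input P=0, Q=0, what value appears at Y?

1

Propagate with U2 forced: U0=0, U1=0, U2=1 [stuck-at-1].
So Y = 1. (Without the fault it would be 0.)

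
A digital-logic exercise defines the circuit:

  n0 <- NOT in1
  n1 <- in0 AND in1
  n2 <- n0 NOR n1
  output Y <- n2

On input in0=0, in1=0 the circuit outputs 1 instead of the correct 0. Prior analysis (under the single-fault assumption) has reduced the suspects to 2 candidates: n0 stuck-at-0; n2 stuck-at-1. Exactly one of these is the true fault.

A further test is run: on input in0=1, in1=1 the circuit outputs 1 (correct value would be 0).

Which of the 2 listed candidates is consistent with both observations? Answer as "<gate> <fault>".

Evaluate each candidate on input in0=1, in1=1:
  n0 stuck-at-0: n0=0 [stuck-at-0], n1=1, n2=0 → 0 — eliminated
  n2 stuck-at-1: n0=0, n1=1, n2=1 [stuck-at-1] → 1 — matches
Only n2 stuck-at-1 reproduces the observed 1.

n2 stuck-at-1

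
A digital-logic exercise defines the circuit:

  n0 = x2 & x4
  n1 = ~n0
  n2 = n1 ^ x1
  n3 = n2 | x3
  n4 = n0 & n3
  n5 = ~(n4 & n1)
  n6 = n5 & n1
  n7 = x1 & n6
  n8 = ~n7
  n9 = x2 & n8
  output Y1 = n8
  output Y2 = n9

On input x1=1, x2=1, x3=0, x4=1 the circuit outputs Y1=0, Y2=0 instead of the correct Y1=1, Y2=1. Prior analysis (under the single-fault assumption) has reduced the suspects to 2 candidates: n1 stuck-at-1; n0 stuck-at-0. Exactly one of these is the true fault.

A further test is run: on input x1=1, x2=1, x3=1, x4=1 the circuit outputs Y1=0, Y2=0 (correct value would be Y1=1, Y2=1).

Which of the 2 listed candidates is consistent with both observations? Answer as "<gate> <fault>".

Evaluate each candidate on input x1=1, x2=1, x3=1, x4=1:
  n1 stuck-at-1: n0=1, n1=1 [stuck-at-1], n2=0, n3=1, n4=1, n5=0, n6=0, n7=0, n8=1, n9=1 → Y1=1, Y2=1 — eliminated
  n0 stuck-at-0: n0=0 [stuck-at-0], n1=1, n2=0, n3=1, n4=0, n5=1, n6=1, n7=1, n8=0, n9=0 → Y1=0, Y2=0 — matches
Only n0 stuck-at-0 reproduces the observed Y1=0, Y2=0.

n0 stuck-at-0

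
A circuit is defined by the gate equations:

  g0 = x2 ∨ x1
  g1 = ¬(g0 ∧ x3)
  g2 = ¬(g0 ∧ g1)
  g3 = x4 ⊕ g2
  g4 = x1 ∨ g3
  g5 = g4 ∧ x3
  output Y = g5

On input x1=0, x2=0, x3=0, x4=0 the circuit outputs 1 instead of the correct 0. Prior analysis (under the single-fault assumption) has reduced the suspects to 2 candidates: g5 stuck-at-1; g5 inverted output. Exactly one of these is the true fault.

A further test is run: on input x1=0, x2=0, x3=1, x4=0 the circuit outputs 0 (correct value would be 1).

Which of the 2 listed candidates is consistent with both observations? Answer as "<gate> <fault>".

Evaluate each candidate on input x1=0, x2=0, x3=1, x4=0:
  g5 stuck-at-1: g0=0, g1=1, g2=1, g3=1, g4=1, g5=1 [stuck-at-1] → 1 — eliminated
  g5 inverted output: g0=0, g1=1, g2=1, g3=1, g4=1, g5=0 [inverted output] → 0 — matches
Only g5 inverted output reproduces the observed 0.

g5 inverted output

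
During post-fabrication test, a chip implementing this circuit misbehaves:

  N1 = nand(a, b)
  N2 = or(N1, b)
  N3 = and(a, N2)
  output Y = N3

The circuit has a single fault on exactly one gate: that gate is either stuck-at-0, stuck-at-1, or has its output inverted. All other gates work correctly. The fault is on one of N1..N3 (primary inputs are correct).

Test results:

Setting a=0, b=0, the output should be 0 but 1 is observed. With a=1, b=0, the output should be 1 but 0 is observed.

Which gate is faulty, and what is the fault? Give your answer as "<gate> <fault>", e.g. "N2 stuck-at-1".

Fault-free values for test 1 (a=0, b=0): N1=1, N2=1, N3=0, giving Y=0. Observed 1.
Test 1: faults giving observed 1 are {N3 stuck-at-1, N3 inverted output}.
Test 2 (a=1, b=0): fault-free N1=1, N2=1, N3=1 → 1; observed 0. Eliminates N3 stuck-at-1.
Only N3 inverted output is consistent with every test.

N3 inverted output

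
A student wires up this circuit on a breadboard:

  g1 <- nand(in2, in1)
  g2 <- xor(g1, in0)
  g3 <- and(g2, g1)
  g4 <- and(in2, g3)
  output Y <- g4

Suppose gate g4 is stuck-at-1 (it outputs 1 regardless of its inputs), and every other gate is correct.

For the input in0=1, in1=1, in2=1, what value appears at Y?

1

Propagate with g4 forced: g1=0, g2=1, g3=0, g4=1 [stuck-at-1].
So Y = 1. (Without the fault it would be 0.)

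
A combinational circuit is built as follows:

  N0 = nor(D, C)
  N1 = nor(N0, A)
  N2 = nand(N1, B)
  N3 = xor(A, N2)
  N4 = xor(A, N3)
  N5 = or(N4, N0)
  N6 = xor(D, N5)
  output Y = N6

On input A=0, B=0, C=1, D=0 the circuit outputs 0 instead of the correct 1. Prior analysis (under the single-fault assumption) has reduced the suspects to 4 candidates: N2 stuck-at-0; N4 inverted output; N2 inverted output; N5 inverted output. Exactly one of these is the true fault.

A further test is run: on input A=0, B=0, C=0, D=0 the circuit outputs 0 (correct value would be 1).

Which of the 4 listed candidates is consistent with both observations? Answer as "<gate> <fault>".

N5 inverted output

Evaluate each candidate on input A=0, B=0, C=0, D=0:
  N2 stuck-at-0: N0=1, N1=0, N2=0 [stuck-at-0], N3=0, N4=0, N5=1, N6=1 → 1 — eliminated
  N4 inverted output: N0=1, N1=0, N2=1, N3=1, N4=0 [inverted output], N5=1, N6=1 → 1 — eliminated
  N2 inverted output: N0=1, N1=0, N2=0 [inverted output], N3=0, N4=0, N5=1, N6=1 → 1 — eliminated
  N5 inverted output: N0=1, N1=0, N2=1, N3=1, N4=1, N5=0 [inverted output], N6=0 → 0 — matches
Only N5 inverted output reproduces the observed 0.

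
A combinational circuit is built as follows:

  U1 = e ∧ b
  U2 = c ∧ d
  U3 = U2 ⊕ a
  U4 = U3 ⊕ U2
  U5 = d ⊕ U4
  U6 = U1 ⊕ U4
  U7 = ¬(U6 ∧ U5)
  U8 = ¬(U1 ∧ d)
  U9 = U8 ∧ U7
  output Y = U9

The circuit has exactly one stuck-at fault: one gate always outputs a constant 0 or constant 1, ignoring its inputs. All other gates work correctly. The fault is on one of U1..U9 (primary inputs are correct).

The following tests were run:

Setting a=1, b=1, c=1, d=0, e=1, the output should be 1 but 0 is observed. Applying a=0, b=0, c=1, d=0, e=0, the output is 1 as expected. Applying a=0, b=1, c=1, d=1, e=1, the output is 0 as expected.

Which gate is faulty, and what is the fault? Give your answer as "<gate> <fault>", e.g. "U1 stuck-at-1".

U6 stuck-at-1

Fault-free values for test 1 (a=1, b=1, c=1, d=0, e=1): U1=1, U2=0, U3=1, U4=1, U5=1, U6=0, U7=1, U8=1, U9=1, giving Y=1. Observed 0.
Test 1: faults giving observed 0 are {U1 stuck-at-0, U6 stuck-at-1, U7 stuck-at-0, U8 stuck-at-0, U9 stuck-at-0}.
Test 2 (a=0, b=0, c=1, d=0, e=0): fault-free U1=0, U2=0, U3=0, U4=0, U5=0, U6=0, U7=1, U8=1, U9=1 → 1; observed 1. Eliminates U7 stuck-at-0, U8 stuck-at-0, U9 stuck-at-0.
Test 3 (a=0, b=1, c=1, d=1, e=1): fault-free U1=1, U2=1, U3=1, U4=0, U5=1, U6=1, U7=0, U8=0, U9=0 → 0; observed 0. Eliminates U1 stuck-at-0.
Only U6 stuck-at-1 is consistent with every test.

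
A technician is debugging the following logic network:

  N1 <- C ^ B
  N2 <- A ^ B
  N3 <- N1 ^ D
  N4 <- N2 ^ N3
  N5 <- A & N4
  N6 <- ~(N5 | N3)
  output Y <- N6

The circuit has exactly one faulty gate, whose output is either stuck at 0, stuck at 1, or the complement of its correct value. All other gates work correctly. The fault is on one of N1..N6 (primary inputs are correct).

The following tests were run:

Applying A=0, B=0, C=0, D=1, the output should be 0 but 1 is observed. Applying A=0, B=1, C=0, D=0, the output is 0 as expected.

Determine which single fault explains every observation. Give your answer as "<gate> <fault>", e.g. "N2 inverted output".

Fault-free values for test 1 (A=0, B=0, C=0, D=1): N1=0, N2=0, N3=1, N4=1, N5=0, N6=0, giving Y=0. Observed 1.
Test 1: faults giving observed 1 are {N1 stuck-at-1, N1 inverted output, N3 stuck-at-0, N3 inverted output, N6 stuck-at-1, N6 inverted output}.
Test 2 (A=0, B=1, C=0, D=0): fault-free N1=1, N2=1, N3=1, N4=0, N5=0, N6=0 → 0; observed 0. Eliminates N1 inverted output, N3 stuck-at-0, N3 inverted output, N6 stuck-at-1, N6 inverted output.
Only N1 stuck-at-1 is consistent with every test.

N1 stuck-at-1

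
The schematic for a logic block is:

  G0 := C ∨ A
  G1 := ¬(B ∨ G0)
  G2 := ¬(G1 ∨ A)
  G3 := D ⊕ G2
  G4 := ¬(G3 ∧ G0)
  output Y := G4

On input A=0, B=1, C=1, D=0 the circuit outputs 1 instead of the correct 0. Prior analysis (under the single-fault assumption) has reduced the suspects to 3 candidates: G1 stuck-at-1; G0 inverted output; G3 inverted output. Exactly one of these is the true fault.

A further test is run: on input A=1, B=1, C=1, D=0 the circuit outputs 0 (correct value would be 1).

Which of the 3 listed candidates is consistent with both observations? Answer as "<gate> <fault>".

Evaluate each candidate on input A=1, B=1, C=1, D=0:
  G1 stuck-at-1: G0=1, G1=1 [stuck-at-1], G2=0, G3=0, G4=1 → 1 — eliminated
  G0 inverted output: G0=0 [inverted output], G1=0, G2=0, G3=0, G4=1 → 1 — eliminated
  G3 inverted output: G0=1, G1=0, G2=0, G3=1 [inverted output], G4=0 → 0 — matches
Only G3 inverted output reproduces the observed 0.

G3 inverted output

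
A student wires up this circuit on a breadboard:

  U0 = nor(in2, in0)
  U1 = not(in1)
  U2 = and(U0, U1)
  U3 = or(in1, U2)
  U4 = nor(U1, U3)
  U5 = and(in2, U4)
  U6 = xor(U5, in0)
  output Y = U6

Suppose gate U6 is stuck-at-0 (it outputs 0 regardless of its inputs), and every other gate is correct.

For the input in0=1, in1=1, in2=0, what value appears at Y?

0

Propagate with U6 forced: U0=0, U1=0, U2=0, U3=1, U4=0, U5=0, U6=0 [stuck-at-0].
So Y = 0. (Without the fault it would be 1.)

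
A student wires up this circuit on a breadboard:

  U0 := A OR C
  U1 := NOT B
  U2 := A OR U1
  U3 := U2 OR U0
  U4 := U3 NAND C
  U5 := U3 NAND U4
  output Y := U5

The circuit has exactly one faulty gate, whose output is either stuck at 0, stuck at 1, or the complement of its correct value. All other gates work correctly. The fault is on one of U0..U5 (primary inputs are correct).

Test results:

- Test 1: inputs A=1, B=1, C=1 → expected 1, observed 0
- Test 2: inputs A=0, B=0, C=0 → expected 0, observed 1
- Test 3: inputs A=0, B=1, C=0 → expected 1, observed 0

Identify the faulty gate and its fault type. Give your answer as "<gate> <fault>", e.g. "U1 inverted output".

Fault-free values for test 1 (A=1, B=1, C=1): U0=1, U1=0, U2=1, U3=1, U4=0, U5=1, giving Y=1. Observed 0.
Test 1: faults giving observed 0 are {U4 stuck-at-1, U4 inverted output, U5 stuck-at-0, U5 inverted output}.
Test 2 (A=0, B=0, C=0): fault-free U0=0, U1=1, U2=1, U3=1, U4=1, U5=0 → 0; observed 1. Eliminates U4 stuck-at-1, U5 stuck-at-0.
Test 3 (A=0, B=1, C=0): fault-free U0=0, U1=0, U2=0, U3=0, U4=1, U5=1 → 1; observed 0. Eliminates U4 inverted output.
Only U5 inverted output is consistent with every test.

U5 inverted output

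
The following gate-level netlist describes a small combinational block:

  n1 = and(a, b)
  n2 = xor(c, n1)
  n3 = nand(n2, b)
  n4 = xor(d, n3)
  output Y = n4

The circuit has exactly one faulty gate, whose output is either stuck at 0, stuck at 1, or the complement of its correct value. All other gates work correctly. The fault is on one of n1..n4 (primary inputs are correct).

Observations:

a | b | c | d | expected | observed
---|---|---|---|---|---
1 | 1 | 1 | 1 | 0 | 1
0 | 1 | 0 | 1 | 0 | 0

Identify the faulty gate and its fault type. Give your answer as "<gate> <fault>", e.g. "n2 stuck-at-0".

Fault-free values for test 1 (a=1, b=1, c=1, d=1): n1=1, n2=0, n3=1, n4=0, giving Y=0. Observed 1.
Test 1: faults giving observed 1 are {n1 stuck-at-0, n1 inverted output, n2 stuck-at-1, n2 inverted output, n3 stuck-at-0, n3 inverted output, n4 stuck-at-1, n4 inverted output}.
Test 2 (a=0, b=1, c=0, d=1): fault-free n1=0, n2=0, n3=1, n4=0 → 0; observed 0. Eliminates n1 inverted output, n2 stuck-at-1, n2 inverted output, n3 stuck-at-0, n3 inverted output, n4 stuck-at-1, n4 inverted output.
Only n1 stuck-at-0 is consistent with every test.

n1 stuck-at-0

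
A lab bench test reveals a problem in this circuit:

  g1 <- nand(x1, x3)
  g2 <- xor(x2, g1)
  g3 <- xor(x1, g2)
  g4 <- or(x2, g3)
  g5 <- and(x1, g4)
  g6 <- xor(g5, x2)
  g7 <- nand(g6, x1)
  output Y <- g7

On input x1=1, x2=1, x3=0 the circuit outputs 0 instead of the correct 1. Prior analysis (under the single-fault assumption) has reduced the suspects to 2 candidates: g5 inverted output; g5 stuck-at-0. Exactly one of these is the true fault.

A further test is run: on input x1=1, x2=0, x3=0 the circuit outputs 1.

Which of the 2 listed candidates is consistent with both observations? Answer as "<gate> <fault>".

g5 stuck-at-0

Evaluate each candidate on input x1=1, x2=0, x3=0:
  g5 inverted output: g1=1, g2=1, g3=0, g4=0, g5=1 [inverted output], g6=1, g7=0 → 0 — eliminated
  g5 stuck-at-0: g1=1, g2=1, g3=0, g4=0, g5=0 [stuck-at-0], g6=0, g7=1 → 1 — matches
Only g5 stuck-at-0 reproduces the observed 1.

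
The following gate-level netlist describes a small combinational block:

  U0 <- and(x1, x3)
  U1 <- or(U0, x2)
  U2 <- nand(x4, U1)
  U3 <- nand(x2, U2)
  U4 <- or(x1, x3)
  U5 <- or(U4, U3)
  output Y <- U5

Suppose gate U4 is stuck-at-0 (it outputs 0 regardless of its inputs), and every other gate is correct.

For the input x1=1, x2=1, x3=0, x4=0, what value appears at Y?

Propagate with U4 forced: U0=0, U1=1, U2=1, U3=0, U4=0 [stuck-at-0], U5=0.
So Y = 0. (Without the fault it would be 1.)

0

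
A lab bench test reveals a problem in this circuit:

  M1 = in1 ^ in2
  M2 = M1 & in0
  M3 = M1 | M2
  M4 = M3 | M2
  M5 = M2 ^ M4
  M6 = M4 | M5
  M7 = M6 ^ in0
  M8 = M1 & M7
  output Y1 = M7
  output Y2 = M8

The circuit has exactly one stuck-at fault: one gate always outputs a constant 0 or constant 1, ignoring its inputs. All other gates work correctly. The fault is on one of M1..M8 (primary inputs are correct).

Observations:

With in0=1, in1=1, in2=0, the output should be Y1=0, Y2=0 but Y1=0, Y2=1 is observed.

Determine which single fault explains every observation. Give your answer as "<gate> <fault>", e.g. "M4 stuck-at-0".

Fault-free values for test 1 (in0=1, in1=1, in2=0): M1=1, M2=1, M3=1, M4=1, M5=0, M6=1, M7=0, M8=0, giving Y1=0, Y2=0. Observed Y1=0, Y2=1.
Test 1: faults giving observed Y1=0, Y2=1 are {M8 stuck-at-1}.
Only M8 stuck-at-1 is consistent with every test.

M8 stuck-at-1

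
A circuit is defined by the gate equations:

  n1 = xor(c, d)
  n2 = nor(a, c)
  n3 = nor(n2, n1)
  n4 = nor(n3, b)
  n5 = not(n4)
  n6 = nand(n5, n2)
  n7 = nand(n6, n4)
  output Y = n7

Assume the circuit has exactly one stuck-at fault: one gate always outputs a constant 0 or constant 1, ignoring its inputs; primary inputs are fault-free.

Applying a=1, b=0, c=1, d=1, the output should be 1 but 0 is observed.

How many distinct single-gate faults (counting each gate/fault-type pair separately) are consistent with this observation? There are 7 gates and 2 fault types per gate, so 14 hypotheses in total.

Fault-free: n1=0, n2=0, n3=1, n4=0, n5=1, n6=1, n7=1 → 1. Observed 0.
  n1 stuck-at-0: output 1 ✗
  n1 stuck-at-1: output 0 ✓
  n2 stuck-at-0: output 1 ✗
  n2 stuck-at-1: output 0 ✓
  n3 stuck-at-0: output 0 ✓
  n3 stuck-at-1: output 1 ✗
  n4 stuck-at-0: output 1 ✗
  n4 stuck-at-1: output 0 ✓
  n5 stuck-at-0: output 1 ✗
  n5 stuck-at-1: output 1 ✗
  n6 stuck-at-0: output 1 ✗
  n6 stuck-at-1: output 1 ✗
  n7 stuck-at-0: output 0 ✓
  n7 stuck-at-1: output 1 ✗
Consistent faults: {n1 stuck-at-1, n2 stuck-at-1, n3 stuck-at-0, n4 stuck-at-1, n7 stuck-at-0} — 5 in all.

5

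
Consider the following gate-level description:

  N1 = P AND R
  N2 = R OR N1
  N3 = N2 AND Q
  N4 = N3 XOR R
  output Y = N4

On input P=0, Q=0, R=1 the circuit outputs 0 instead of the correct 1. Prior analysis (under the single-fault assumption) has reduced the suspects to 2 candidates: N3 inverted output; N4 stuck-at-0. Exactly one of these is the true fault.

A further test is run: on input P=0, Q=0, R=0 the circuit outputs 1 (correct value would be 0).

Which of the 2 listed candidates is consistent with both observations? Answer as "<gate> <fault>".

Evaluate each candidate on input P=0, Q=0, R=0:
  N3 inverted output: N1=0, N2=0, N3=1 [inverted output], N4=1 → 1 — matches
  N4 stuck-at-0: N1=0, N2=0, N3=0, N4=0 [stuck-at-0] → 0 — eliminated
Only N3 inverted output reproduces the observed 1.

N3 inverted output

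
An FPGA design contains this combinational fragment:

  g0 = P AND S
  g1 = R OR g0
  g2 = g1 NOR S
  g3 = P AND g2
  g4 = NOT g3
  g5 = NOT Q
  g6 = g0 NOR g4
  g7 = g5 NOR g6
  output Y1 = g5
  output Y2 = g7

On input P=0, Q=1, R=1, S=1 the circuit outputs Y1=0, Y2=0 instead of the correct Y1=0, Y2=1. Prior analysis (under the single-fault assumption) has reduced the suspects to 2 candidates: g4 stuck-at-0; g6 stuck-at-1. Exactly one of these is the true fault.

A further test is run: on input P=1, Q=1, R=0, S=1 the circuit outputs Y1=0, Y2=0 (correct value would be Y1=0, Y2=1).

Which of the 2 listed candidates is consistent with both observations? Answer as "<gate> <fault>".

Evaluate each candidate on input P=1, Q=1, R=0, S=1:
  g4 stuck-at-0: g0=1, g1=1, g2=0, g3=0, g4=0 [stuck-at-0], g5=0, g6=0, g7=1 → Y1=0, Y2=1 — eliminated
  g6 stuck-at-1: g0=1, g1=1, g2=0, g3=0, g4=1, g5=0, g6=1 [stuck-at-1], g7=0 → Y1=0, Y2=0 — matches
Only g6 stuck-at-1 reproduces the observed Y1=0, Y2=0.

g6 stuck-at-1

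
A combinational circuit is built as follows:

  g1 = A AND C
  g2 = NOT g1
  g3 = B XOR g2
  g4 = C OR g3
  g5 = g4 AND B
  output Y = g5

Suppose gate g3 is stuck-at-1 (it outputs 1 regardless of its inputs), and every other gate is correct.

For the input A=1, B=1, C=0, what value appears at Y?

1

Propagate with g3 forced: g1=0, g2=1, g3=1 [stuck-at-1], g4=1, g5=1.
So Y = 1. (Without the fault it would be 0.)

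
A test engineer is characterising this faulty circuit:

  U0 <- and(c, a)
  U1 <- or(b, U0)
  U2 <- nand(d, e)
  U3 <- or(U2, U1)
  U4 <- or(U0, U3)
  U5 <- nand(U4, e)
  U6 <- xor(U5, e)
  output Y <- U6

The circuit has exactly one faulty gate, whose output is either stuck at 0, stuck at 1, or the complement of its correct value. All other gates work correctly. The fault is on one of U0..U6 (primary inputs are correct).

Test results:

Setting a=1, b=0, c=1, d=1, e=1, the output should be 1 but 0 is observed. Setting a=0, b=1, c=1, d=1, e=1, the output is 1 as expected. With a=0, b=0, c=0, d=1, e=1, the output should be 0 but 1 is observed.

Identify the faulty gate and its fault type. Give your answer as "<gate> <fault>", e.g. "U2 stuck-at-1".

Fault-free values for test 1 (a=1, b=0, c=1, d=1, e=1): U0=1, U1=1, U2=0, U3=1, U4=1, U5=0, U6=1, giving Y=1. Observed 0.
Test 1: faults giving observed 0 are {U0 stuck-at-0, U0 inverted output, U4 stuck-at-0, U4 inverted output, U5 stuck-at-1, U5 inverted output, U6 stuck-at-0, U6 inverted output}.
Test 2 (a=0, b=1, c=1, d=1, e=1): fault-free U0=0, U1=1, U2=0, U3=1, U4=1, U5=0, U6=1 → 1; observed 1. Eliminates U4 stuck-at-0, U4 inverted output, U5 stuck-at-1, U5 inverted output, U6 stuck-at-0, U6 inverted output.
Test 3 (a=0, b=0, c=0, d=1, e=1): fault-free U0=0, U1=0, U2=0, U3=0, U4=0, U5=1, U6=0 → 0; observed 1. Eliminates U0 stuck-at-0.
Only U0 inverted output is consistent with every test.

U0 inverted output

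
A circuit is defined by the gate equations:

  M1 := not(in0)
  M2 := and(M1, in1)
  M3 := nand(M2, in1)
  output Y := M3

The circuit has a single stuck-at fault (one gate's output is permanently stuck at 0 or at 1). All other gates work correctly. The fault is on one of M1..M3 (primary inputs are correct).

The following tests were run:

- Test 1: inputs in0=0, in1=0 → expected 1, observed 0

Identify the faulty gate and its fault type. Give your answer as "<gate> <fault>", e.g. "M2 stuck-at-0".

M3 stuck-at-0

Fault-free values for test 1 (in0=0, in1=0): M1=1, M2=0, M3=1, giving Y=1. Observed 0.
Test 1: faults giving observed 0 are {M3 stuck-at-0}.
Only M3 stuck-at-0 is consistent with every test.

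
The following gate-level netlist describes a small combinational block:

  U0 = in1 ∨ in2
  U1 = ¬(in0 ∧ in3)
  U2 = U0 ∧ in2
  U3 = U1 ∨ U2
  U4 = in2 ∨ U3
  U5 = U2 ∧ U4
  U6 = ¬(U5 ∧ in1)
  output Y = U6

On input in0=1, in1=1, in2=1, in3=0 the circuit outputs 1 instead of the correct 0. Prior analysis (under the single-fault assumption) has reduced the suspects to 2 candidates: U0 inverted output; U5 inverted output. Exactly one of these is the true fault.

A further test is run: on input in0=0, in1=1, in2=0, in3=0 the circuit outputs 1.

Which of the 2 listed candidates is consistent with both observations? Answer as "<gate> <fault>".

U0 inverted output

Evaluate each candidate on input in0=0, in1=1, in2=0, in3=0:
  U0 inverted output: U0=0 [inverted output], U1=1, U2=0, U3=1, U4=1, U5=0, U6=1 → 1 — matches
  U5 inverted output: U0=1, U1=1, U2=0, U3=1, U4=1, U5=1 [inverted output], U6=0 → 0 — eliminated
Only U0 inverted output reproduces the observed 1.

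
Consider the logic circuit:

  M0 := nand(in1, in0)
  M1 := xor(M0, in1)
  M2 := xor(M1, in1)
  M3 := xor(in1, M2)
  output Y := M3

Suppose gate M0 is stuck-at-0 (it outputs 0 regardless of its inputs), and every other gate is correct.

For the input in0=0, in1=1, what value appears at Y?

1

Propagate with M0 forced: M0=0 [stuck-at-0], M1=1, M2=0, M3=1.
So Y = 1. (Without the fault it would be 0.)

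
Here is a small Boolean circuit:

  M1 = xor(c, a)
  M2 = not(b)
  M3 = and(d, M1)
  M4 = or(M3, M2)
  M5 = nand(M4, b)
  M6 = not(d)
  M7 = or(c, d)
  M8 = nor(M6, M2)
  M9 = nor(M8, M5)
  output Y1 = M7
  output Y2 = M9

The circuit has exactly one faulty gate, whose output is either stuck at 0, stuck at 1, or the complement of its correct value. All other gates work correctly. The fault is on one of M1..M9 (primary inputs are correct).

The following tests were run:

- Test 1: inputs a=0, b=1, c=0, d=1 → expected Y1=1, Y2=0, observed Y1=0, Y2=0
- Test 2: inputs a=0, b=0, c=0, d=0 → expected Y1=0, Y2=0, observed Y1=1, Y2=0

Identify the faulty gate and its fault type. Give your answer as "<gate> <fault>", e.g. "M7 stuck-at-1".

M7 inverted output

Fault-free values for test 1 (a=0, b=1, c=0, d=1): M1=0, M2=0, M3=0, M4=0, M5=1, M6=0, M7=1, M8=1, M9=0, giving Y1=1, Y2=0. Observed Y1=0, Y2=0.
Test 1: faults giving observed Y1=0, Y2=0 are {M7 stuck-at-0, M7 inverted output}.
Test 2 (a=0, b=0, c=0, d=0): fault-free M1=0, M2=1, M3=0, M4=1, M5=1, M6=1, M7=0, M8=0, M9=0 → Y1=0, Y2=0; observed Y1=1, Y2=0. Eliminates M7 stuck-at-0.
Only M7 inverted output is consistent with every test.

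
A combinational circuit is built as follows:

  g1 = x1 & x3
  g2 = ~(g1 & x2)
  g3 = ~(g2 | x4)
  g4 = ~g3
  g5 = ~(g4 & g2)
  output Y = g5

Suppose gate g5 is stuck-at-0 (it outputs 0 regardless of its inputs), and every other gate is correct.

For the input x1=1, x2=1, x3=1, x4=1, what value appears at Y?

0

Propagate with g5 forced: g1=1, g2=0, g3=0, g4=1, g5=0 [stuck-at-0].
So Y = 0. (Without the fault it would be 1.)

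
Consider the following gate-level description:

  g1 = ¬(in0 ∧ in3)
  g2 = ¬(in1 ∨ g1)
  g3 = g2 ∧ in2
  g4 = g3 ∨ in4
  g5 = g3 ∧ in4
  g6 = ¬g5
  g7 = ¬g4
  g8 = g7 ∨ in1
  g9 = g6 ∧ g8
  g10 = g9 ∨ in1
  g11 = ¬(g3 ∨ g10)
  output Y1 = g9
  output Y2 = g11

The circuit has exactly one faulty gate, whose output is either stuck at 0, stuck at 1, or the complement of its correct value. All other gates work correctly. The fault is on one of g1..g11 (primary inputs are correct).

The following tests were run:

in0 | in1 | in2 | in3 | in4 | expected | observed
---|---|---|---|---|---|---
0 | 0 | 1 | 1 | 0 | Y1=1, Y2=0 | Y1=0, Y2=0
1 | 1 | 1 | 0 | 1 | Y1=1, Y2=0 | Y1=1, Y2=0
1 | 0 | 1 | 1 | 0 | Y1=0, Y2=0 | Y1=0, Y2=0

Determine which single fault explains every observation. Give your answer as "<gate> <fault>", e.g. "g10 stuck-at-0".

g1 stuck-at-0

Fault-free values for test 1 (in0=0, in1=0, in2=1, in3=1, in4=0): g1=1, g2=0, g3=0, g4=0, g5=0, g6=1, g7=1, g8=1, g9=1, g10=1, g11=0, giving Y1=1, Y2=0. Observed Y1=0, Y2=0.
Test 1: faults giving observed Y1=0, Y2=0 are {g1 stuck-at-0, g1 inverted output, g2 stuck-at-1, g2 inverted output, g3 stuck-at-1, g3 inverted output}.
Test 2 (in0=1, in1=1, in2=1, in3=0, in4=1): fault-free g1=1, g2=0, g3=0, g4=1, g5=0, g6=1, g7=0, g8=1, g9=1, g10=1, g11=0 → Y1=1, Y2=0; observed Y1=1, Y2=0. Eliminates g2 stuck-at-1, g2 inverted output, g3 stuck-at-1, g3 inverted output.
Test 3 (in0=1, in1=0, in2=1, in3=1, in4=0): fault-free g1=0, g2=1, g3=1, g4=1, g5=0, g6=1, g7=0, g8=0, g9=0, g10=0, g11=0 → Y1=0, Y2=0; observed Y1=0, Y2=0. Eliminates g1 inverted output.
Only g1 stuck-at-0 is consistent with every test.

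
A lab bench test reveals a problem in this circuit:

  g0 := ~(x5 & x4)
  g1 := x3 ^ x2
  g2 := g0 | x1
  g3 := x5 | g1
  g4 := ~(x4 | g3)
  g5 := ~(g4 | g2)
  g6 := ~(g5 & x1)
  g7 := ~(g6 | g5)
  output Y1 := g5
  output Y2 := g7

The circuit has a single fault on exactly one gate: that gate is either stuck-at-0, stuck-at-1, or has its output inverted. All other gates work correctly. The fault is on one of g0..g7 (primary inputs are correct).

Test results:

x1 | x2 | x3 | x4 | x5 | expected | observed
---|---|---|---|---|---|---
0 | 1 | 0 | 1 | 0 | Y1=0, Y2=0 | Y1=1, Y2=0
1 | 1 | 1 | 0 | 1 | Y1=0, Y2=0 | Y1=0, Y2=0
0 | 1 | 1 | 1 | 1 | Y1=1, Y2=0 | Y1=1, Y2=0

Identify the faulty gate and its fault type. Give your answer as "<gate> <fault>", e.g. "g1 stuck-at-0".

Fault-free values for test 1 (x1=0, x2=1, x3=0, x4=1, x5=0): g0=1, g1=1, g2=1, g3=1, g4=0, g5=0, g6=1, g7=0, giving Y1=0, Y2=0. Observed Y1=1, Y2=0.
Test 1: faults giving observed Y1=1, Y2=0 are {g0 stuck-at-0, g0 inverted output, g2 stuck-at-0, g2 inverted output, g5 stuck-at-1, g5 inverted output}.
Test 2 (x1=1, x2=1, x3=1, x4=0, x5=1): fault-free g0=1, g1=0, g2=1, g3=1, g4=0, g5=0, g6=1, g7=0 → Y1=0, Y2=0; observed Y1=0, Y2=0. Eliminates g2 stuck-at-0, g2 inverted output, g5 stuck-at-1, g5 inverted output.
Test 3 (x1=0, x2=1, x3=1, x4=1, x5=1): fault-free g0=0, g1=0, g2=0, g3=1, g4=0, g5=1, g6=1, g7=0 → Y1=1, Y2=0; observed Y1=1, Y2=0. Eliminates g0 inverted output.
Only g0 stuck-at-0 is consistent with every test.

g0 stuck-at-0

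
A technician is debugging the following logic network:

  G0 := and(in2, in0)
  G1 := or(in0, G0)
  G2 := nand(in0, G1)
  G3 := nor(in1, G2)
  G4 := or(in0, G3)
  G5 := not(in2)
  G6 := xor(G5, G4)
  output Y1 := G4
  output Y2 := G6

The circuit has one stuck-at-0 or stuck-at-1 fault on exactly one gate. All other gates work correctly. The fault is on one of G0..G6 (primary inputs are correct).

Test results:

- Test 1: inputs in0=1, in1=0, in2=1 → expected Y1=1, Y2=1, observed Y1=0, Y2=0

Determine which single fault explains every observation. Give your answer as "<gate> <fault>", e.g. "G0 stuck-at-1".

G4 stuck-at-0

Fault-free values for test 1 (in0=1, in1=0, in2=1): G0=1, G1=1, G2=0, G3=1, G4=1, G5=0, G6=1, giving Y1=1, Y2=1. Observed Y1=0, Y2=0.
Test 1: faults giving observed Y1=0, Y2=0 are {G4 stuck-at-0}.
Only G4 stuck-at-0 is consistent with every test.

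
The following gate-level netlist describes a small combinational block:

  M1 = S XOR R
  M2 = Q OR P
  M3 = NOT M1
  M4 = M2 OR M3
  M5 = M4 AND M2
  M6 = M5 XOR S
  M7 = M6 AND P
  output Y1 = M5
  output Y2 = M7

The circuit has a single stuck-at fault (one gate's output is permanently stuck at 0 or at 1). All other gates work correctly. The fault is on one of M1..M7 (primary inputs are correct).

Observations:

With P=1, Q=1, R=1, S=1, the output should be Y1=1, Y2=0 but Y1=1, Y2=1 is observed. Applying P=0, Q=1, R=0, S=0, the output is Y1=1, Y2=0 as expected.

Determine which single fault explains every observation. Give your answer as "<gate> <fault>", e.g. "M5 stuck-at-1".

Fault-free values for test 1 (P=1, Q=1, R=1, S=1): M1=0, M2=1, M3=1, M4=1, M5=1, M6=0, M7=0, giving Y1=1, Y2=0. Observed Y1=1, Y2=1.
Test 1: faults giving observed Y1=1, Y2=1 are {M6 stuck-at-1, M7 stuck-at-1}.
Test 2 (P=0, Q=1, R=0, S=0): fault-free M1=0, M2=1, M3=1, M4=1, M5=1, M6=1, M7=0 → Y1=1, Y2=0; observed Y1=1, Y2=0. Eliminates M7 stuck-at-1.
Only M6 stuck-at-1 is consistent with every test.

M6 stuck-at-1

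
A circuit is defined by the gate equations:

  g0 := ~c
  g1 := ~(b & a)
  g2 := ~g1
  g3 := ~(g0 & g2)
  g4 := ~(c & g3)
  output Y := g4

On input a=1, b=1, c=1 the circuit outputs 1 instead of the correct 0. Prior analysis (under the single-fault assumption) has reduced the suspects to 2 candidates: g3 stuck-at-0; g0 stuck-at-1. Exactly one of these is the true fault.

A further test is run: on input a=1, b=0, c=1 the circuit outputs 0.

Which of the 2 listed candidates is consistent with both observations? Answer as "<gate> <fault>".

g0 stuck-at-1

Evaluate each candidate on input a=1, b=0, c=1:
  g3 stuck-at-0: g0=0, g1=1, g2=0, g3=0 [stuck-at-0], g4=1 → 1 — eliminated
  g0 stuck-at-1: g0=1 [stuck-at-1], g1=1, g2=0, g3=1, g4=0 → 0 — matches
Only g0 stuck-at-1 reproduces the observed 0.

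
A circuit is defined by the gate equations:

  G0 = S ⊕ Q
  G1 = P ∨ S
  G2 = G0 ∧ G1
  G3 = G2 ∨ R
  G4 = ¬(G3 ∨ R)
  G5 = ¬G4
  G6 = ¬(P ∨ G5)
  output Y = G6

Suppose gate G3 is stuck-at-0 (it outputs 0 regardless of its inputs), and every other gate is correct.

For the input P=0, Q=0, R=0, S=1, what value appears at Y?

Propagate with G3 forced: G0=1, G1=1, G2=1, G3=0 [stuck-at-0], G4=1, G5=0, G6=1.
So Y = 1. (Without the fault it would be 0.)

1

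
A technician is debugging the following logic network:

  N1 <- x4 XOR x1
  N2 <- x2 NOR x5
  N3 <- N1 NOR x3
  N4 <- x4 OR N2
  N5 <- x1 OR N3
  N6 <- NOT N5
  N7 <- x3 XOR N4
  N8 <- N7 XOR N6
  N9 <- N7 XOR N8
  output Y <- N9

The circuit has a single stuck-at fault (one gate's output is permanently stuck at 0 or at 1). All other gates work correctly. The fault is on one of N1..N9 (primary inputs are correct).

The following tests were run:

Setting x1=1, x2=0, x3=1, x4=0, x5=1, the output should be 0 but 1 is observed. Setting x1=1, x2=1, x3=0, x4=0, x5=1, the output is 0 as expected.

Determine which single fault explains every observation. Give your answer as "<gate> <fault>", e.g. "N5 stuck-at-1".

Fault-free values for test 1 (x1=1, x2=0, x3=1, x4=0, x5=1): N1=1, N2=0, N3=0, N4=0, N5=1, N6=0, N7=1, N8=1, N9=0, giving Y=0. Observed 1.
Test 1: faults giving observed 1 are {N5 stuck-at-0, N6 stuck-at-1, N8 stuck-at-0, N9 stuck-at-1}.
Test 2 (x1=1, x2=1, x3=0, x4=0, x5=1): fault-free N1=1, N2=0, N3=0, N4=0, N5=1, N6=0, N7=0, N8=0, N9=0 → 0; observed 0. Eliminates N5 stuck-at-0, N6 stuck-at-1, N9 stuck-at-1.
Only N8 stuck-at-0 is consistent with every test.

N8 stuck-at-0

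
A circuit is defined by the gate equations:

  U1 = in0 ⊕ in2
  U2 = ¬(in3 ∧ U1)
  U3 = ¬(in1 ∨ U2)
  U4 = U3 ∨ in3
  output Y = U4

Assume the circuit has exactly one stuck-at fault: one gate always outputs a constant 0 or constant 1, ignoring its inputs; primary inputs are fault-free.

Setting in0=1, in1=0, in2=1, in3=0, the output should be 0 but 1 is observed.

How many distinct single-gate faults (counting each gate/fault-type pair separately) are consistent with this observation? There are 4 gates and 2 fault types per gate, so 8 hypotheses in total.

3

Fault-free: U1=0, U2=1, U3=0, U4=0 → 0. Observed 1.
  U1 stuck-at-0: output 0 ✗
  U1 stuck-at-1: output 0 ✗
  U2 stuck-at-0: output 1 ✓
  U2 stuck-at-1: output 0 ✗
  U3 stuck-at-0: output 0 ✗
  U3 stuck-at-1: output 1 ✓
  U4 stuck-at-0: output 0 ✗
  U4 stuck-at-1: output 1 ✓
Consistent faults: {U2 stuck-at-0, U3 stuck-at-1, U4 stuck-at-1} — 3 in all.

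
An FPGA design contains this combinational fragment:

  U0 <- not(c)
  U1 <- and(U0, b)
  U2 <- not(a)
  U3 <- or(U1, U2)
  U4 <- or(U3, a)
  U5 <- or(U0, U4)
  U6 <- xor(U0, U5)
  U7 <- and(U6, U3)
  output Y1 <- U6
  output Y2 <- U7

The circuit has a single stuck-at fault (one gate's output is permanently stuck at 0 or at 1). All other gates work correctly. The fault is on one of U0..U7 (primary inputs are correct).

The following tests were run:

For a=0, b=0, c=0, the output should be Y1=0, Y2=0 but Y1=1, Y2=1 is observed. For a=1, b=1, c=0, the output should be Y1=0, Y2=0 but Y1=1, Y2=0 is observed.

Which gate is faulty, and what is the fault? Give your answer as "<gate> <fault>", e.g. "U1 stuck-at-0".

Fault-free values for test 1 (a=0, b=0, c=0): U0=1, U1=0, U2=1, U3=1, U4=1, U5=1, U6=0, U7=0, giving Y1=0, Y2=0. Observed Y1=1, Y2=1.
Test 1: faults giving observed Y1=1, Y2=1 are {U0 stuck-at-0, U5 stuck-at-0, U6 stuck-at-1}.
Test 2 (a=1, b=1, c=0): fault-free U0=1, U1=1, U2=0, U3=1, U4=1, U5=1, U6=0, U7=0 → Y1=0, Y2=0; observed Y1=1, Y2=0. Eliminates U5 stuck-at-0, U6 stuck-at-1.
Only U0 stuck-at-0 is consistent with every test.

U0 stuck-at-0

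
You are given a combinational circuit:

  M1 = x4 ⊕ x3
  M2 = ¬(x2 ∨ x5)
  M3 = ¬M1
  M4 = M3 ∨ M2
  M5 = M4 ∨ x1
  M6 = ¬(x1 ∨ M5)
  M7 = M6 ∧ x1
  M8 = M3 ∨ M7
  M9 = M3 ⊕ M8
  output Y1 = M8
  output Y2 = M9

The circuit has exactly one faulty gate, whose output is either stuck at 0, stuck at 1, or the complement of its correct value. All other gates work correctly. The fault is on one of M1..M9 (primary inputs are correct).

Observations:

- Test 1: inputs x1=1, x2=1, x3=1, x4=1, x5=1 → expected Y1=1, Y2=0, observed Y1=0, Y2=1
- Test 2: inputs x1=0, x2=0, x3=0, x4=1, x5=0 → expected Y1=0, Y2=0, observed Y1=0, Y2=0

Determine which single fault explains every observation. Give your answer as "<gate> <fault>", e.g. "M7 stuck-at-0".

Fault-free values for test 1 (x1=1, x2=1, x3=1, x4=1, x5=1): M1=0, M2=0, M3=1, M4=1, M5=1, M6=0, M7=0, M8=1, M9=0, giving Y1=1, Y2=0. Observed Y1=0, Y2=1.
Test 1: faults giving observed Y1=0, Y2=1 are {M8 stuck-at-0, M8 inverted output}.
Test 2 (x1=0, x2=0, x3=0, x4=1, x5=0): fault-free M1=1, M2=1, M3=0, M4=1, M5=1, M6=0, M7=0, M8=0, M9=0 → Y1=0, Y2=0; observed Y1=0, Y2=0. Eliminates M8 inverted output.
Only M8 stuck-at-0 is consistent with every test.

M8 stuck-at-0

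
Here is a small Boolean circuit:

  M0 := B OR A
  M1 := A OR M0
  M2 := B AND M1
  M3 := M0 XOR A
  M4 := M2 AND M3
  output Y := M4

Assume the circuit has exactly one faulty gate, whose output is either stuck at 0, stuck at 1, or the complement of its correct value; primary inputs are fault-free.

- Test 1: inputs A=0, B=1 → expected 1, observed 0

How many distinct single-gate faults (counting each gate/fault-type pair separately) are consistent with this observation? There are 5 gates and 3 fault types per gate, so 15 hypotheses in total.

Fault-free: M0=1, M1=1, M2=1, M3=1, M4=1 → 1. Observed 0.
  M0: stuck-at-0, inverted output ✓; others ✗
  M1: stuck-at-0, inverted output ✓; others ✗
  M2: stuck-at-0, inverted output ✓; others ✗
  M3: stuck-at-0, inverted output ✓; others ✗
  M4: stuck-at-0, inverted output ✓; others ✗
Consistent faults: {M0 stuck-at-0, M0 inverted output, M1 stuck-at-0, M1 inverted output, M2 stuck-at-0, M2 inverted output, M3 stuck-at-0, M3 inverted output, M4 stuck-at-0, M4 inverted output} — 10 in all.

10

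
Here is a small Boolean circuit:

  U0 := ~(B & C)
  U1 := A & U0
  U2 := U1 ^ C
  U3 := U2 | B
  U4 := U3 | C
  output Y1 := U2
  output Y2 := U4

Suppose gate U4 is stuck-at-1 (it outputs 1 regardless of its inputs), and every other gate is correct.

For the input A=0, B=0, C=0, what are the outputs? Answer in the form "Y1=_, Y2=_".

Propagate with U4 forced: U0=1, U1=0, U2=0, U3=0, U4=1 [stuck-at-1].
So the outputs are Y1=0, Y2=1. (Without the fault they would be Y1=0, Y2=0.)

Y1=0, Y2=1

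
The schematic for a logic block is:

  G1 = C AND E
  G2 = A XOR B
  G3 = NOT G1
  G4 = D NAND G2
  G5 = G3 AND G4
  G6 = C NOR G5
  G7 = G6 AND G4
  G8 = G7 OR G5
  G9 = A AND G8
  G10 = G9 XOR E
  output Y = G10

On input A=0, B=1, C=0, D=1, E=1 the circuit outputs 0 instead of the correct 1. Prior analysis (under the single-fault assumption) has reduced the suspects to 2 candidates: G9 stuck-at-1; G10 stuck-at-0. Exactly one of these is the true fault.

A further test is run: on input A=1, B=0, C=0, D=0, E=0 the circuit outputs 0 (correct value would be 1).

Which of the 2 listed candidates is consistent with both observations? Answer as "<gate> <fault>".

G10 stuck-at-0

Evaluate each candidate on input A=1, B=0, C=0, D=0, E=0:
  G9 stuck-at-1: G1=0, G2=1, G3=1, G4=1, G5=1, G6=0, G7=0, G8=1, G9=1 [stuck-at-1], G10=1 → 1 — eliminated
  G10 stuck-at-0: G1=0, G2=1, G3=1, G4=1, G5=1, G6=0, G7=0, G8=1, G9=1, G10=0 [stuck-at-0] → 0 — matches
Only G10 stuck-at-0 reproduces the observed 0.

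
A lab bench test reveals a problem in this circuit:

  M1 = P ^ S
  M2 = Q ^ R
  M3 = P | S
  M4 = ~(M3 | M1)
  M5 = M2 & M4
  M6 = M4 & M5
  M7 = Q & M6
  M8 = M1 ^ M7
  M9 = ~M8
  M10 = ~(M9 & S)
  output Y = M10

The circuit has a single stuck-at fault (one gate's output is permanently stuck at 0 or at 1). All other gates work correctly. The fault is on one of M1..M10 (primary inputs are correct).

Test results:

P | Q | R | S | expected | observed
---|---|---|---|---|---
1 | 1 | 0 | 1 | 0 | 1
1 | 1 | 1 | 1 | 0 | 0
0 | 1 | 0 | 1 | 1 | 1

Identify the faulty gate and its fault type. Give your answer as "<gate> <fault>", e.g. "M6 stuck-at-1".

M3 stuck-at-0

Fault-free values for test 1 (P=1, Q=1, R=0, S=1): M1=0, M2=1, M3=1, M4=0, M5=0, M6=0, M7=0, M8=0, M9=1, M10=0, giving Y=0. Observed 1.
Test 1: faults giving observed 1 are {M1 stuck-at-1, M3 stuck-at-0, M4 stuck-at-1, M6 stuck-at-1, M7 stuck-at-1, M8 stuck-at-1, M9 stuck-at-0, M10 stuck-at-1}.
Test 2 (P=1, Q=1, R=1, S=1): fault-free M1=0, M2=0, M3=1, M4=0, M5=0, M6=0, M7=0, M8=0, M9=1, M10=0 → 0; observed 0. Eliminates M1 stuck-at-1, M6 stuck-at-1, M7 stuck-at-1, M8 stuck-at-1, M9 stuck-at-0, M10 stuck-at-1.
Test 3 (P=0, Q=1, R=0, S=1): fault-free M1=1, M2=1, M3=1, M4=0, M5=0, M6=0, M7=0, M8=1, M9=0, M10=1 → 1; observed 1. Eliminates M4 stuck-at-1.
Only M3 stuck-at-0 is consistent with every test.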